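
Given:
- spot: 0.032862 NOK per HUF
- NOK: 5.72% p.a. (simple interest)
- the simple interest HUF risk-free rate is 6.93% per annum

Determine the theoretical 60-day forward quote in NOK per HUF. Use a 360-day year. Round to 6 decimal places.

0.032796

T = 60/360 years.
NOK growth factor: 1 + 0.0572×60/360 = 1.0095333.
HUF growth factor: 1 + 0.0693×60/360 = 1.011550.
Forward (NOK per HUF) = 0.032862 × 1.0095333 / 1.011550 = 0.03279648.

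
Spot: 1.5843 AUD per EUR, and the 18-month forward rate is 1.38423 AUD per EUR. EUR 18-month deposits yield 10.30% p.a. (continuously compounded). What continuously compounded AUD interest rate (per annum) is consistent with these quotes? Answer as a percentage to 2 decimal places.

T = 18/12 years.
F/S = 1.38423/1.5843 = 0.8737171 = (growth of AUD) / (growth of EUR).
EUR growth factor: e^(0.1030×18/12) = 1.1670743.
Hence g_AUD = 1.0196928.
Take logs: ln 1.0196928 / (18/12) = 0.013001, so 1.30%.

1.30%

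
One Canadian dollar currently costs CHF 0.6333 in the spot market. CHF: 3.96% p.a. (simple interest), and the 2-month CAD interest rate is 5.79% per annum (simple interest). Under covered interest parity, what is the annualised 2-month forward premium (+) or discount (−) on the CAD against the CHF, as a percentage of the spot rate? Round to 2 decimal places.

-1.81%

T = 2/12 years.
No-arbitrage forward: 0.6333 × 1.006600 / 1.009650 = 0.6313869 CHF/CAD.
(F − S)/S ÷ T = (0.6313869 − 0.6333)/0.6333/(2/12) = -0.018125 → -1.81%.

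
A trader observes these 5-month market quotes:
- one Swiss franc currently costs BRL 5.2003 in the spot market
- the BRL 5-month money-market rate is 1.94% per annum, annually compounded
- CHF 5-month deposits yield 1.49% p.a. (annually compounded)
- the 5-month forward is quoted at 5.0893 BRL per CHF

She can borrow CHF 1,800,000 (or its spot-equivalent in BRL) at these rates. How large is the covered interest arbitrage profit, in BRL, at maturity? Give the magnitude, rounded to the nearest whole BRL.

T = 5/12 years.
Invest the CHF and cover forward: 1,800,000 × 1.006181563 × 5.0893 = BRL 9,217,367.69.
Convert at spot and invest in BRL: 1,800,000 × 5.2003 × 1.008038058 = BRL 9,435,780.56.
The quoted forward undervalues CHF, so borrow CHF, convert to BRL at spot, deposit the BRL at 1.94%, and buy CHF forward at 5.0893 to cover the loan.
Profit = 9,435,780.56 − 9,217,367.69 = BRL 218,413.

BRL 218,413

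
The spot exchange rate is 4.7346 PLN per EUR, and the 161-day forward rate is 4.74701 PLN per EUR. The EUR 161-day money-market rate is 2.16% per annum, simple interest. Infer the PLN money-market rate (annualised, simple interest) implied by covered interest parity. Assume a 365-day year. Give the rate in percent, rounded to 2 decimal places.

T = 161/365 years.
CIP gives F = S · g_PLN/g_EUR, so g_PLN/g_EUR = 4.74701/4.7346 = 1.0026211.
The EUR side grows by 1 + 0.0216×161/365 = 1.0095277.
That pins the PLN growth at 1.0121738.
(1.0121738 − 1)/T = 0.027599, i.e. 2.76%.

2.76%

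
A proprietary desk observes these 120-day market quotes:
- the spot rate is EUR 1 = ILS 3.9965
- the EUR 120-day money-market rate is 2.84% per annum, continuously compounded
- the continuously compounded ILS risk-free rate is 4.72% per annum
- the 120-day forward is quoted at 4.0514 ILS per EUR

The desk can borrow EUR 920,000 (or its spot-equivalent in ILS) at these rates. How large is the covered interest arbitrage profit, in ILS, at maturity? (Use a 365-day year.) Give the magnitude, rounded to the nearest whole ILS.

ILS 27,972

T = 120/365 years.
Route A — deposit EUR, sell forward: 920,000 × 1.009380712 × 4.0514 = ILS 3,762,252.62.
Route B — convert at spot, deposit ILS: 920,000 × 3.9965 × 1.015638835 = ILS 3,734,280.56.
The quoted forward overvalues EUR, so borrow ILS, buy EUR at spot, deposit the EUR at 2.84%, and sell the proceeds forward at 4.0514.
Profit = 3,762,252.62 − 3,734,280.56 = ILS 27,972.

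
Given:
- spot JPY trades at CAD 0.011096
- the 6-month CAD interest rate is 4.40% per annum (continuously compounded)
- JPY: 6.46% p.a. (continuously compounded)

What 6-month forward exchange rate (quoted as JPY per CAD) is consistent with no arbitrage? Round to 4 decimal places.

T = 6/12 years.
CAD growth factor: e^(0.0440×6/12) = 1.02224378.
JPY accumulates by e^(0.0646×6/12) = 1.03282731.
CIP: F = S · (grow CAD)/(grow JPY) = 0.011096 × 1.02224378/1.03282731 = 0.010982298 CAD per JPY.
Quoted the other way: 1/0.010982298 = 91.0556 JPY per CAD.

91.0556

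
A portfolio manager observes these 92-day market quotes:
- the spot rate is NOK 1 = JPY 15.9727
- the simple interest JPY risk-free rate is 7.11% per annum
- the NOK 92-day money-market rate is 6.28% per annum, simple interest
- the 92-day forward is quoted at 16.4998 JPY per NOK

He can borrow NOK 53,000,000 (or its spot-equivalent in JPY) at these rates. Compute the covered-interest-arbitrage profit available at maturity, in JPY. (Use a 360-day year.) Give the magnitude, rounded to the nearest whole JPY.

JPY 26,589,013

T = 92/360 years.
Route A — deposit NOK, sell forward: 53,000,000 × 1.01604888889 × 16.4998 = JPY 888,523,983.22.
Route B — convert at spot, deposit JPY: 53,000,000 × 15.9727 × 1.018170 = JPY 861,934,969.83.
The quoted forward overvalues NOK, so borrow JPY, buy NOK at spot, deposit the NOK at 6.28%, and sell the proceeds forward at 16.4998.
The gap between the two covered legs is JPY 26,589,013.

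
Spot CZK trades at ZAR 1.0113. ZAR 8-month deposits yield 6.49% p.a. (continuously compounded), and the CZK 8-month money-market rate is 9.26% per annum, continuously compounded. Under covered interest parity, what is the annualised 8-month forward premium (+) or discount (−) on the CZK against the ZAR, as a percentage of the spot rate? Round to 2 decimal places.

T = 8/12 years.
F = S · g_ZAR/g_CZK = 1.0113 × 1.0442163/1.0636787 = 0.9927960.
Annualised premium = (F − S)/S × (1/T) = (0.9927960 − 1.0113)/1.0113 ÷ (8/12) = -2.74%.

-2.74%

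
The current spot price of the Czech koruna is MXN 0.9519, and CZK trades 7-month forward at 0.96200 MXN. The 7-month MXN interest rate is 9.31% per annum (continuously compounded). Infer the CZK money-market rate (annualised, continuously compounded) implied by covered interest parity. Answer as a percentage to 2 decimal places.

7.50%

T = 7/12 years.
F/S = 0.962/0.9519 = 1.0106104 = (growth of MXN) / (growth of CZK).
The MXN side grows by e^(0.0931×7/12) = 1.0558101.
That pins the CZK growth at 1.0447251.
r = ln(1.0447251)/(7/12) = 0.075006 → 7.50%.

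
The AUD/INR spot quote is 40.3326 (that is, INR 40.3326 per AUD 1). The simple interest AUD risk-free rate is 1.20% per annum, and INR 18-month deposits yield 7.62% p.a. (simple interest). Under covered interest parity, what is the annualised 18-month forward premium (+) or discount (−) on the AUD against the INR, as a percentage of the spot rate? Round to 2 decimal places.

+6.31%

T = 18/12 years.
No-arbitrage forward: 40.3326 × 1.114300 / 1.018000 = 44.1479530 INR/AUD.
(F − S)/S ÷ T = (44.1479530 − 40.3326)/40.3326/(18/12) = 0.063065 → 6.31%.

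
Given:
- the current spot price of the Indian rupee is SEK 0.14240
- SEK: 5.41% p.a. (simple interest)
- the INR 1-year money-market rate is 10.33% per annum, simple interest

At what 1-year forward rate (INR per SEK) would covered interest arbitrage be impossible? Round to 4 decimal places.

7.3502

T = 1 year.
SEK accumulates by 1 + 0.0541×1 = 1.054100.
Growth of 1 INR over T: 1 + 0.1033×1 = 1.103300.
CIP: F = S · (grow SEK)/(grow INR) = 0.1424 × 1.054100/1.103300 = 0.1360499 SEK per INR.
Invert for INR per SEK: 1 / 0.1360499 = 7.3502.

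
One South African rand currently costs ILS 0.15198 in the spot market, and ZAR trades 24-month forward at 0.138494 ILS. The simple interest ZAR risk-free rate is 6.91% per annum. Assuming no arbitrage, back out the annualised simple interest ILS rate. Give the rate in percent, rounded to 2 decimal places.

T = 2 years.
F/S = 0.138494/0.15198 = 0.9112646 = (growth of ILS) / (growth of ZAR).
ZAR growth factor: 1 + 0.0691×2 = 1.138200.
That pins the ILS growth at 1.0372014.
(1.0372014 − 1)/T = 0.018601, i.e. 1.86%.

1.86%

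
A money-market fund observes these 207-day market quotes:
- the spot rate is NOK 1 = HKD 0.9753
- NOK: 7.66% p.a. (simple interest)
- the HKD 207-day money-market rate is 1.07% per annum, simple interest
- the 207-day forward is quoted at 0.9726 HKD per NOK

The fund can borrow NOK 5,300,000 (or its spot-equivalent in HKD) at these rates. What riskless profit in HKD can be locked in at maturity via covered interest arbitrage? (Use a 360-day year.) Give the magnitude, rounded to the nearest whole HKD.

HKD 180,929

T = 207/360 years.
Route A — deposit NOK, sell forward: 5,300,000 × 1.044045 × 0.9726 = HKD 5,381,822.29.
Route B — convert at spot, deposit HKD: 5,300,000 × 0.9753 × 1.0061525 = HKD 5,200,892.83.
The quoted forward overvalues NOK, so borrow HKD, buy NOK at spot, deposit the NOK at 7.66%, and sell the proceeds forward at 0.9726.
Arbitrage profit = |5,381,822.29 − 5,200,892.83| = HKD 180,929.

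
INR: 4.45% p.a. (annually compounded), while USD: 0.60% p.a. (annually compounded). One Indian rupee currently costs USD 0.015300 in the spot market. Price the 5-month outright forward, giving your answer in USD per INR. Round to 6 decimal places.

T = 5/12 years.
USD accumulates by (1 + 0.0060)^(5/12) = 1.0024956.
Growth of 1 INR over T: (1 + 0.0445)^(5/12) = 1.0183065.
CIP: F = S · (grow USD)/(grow INR) = 0.0153 × 1.0024956/1.0183065 = 0.01506244 USD per INR.

0.015062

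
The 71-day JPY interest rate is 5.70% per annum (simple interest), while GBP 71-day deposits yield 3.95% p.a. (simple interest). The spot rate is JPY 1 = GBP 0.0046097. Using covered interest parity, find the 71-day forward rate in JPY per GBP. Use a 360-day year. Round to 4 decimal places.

217.6768

T = 71/360 years.
GBP growth factor: 1 + 0.0395×71/360 = 1.007790278.
JPY growth factor: 1 + 0.0570×71/360 = 1.011241667.
CIP: F = S · (grow GBP)/(grow JPY) = 0.0046097 × 1.007790278/1.011241667 = 0.00459396700 GBP per JPY.
Quoted the other way: 1/0.00459396700 = 217.6768 JPY per GBP.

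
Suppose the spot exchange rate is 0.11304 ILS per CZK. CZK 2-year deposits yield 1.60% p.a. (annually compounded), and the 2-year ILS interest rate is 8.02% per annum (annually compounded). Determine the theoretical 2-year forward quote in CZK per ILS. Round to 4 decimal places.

7.8261

T = 2 years.
Growth of 1 ILS over T: (1 + 0.0802)^2 = 1.166832.
CZK growth factor: (1 + 0.0160)^2 = 1.032256.
CIP: F = S · (grow ILS)/(grow CZK) = 0.11304 × 1.166832/1.032256 = 0.1277771 ILS per CZK.
Quoted the other way: 1/0.1277771 = 7.8261 CZK per ILS.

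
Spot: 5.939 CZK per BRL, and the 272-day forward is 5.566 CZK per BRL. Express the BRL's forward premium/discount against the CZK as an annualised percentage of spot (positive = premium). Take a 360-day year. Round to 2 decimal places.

T = 272/360 years.
Period premium: (5.566 − 5.939)/5.939 = -0.0628052.
Per annum: -0.0628052 / (272/360) = -0.083125 = -8.31%.

-8.31%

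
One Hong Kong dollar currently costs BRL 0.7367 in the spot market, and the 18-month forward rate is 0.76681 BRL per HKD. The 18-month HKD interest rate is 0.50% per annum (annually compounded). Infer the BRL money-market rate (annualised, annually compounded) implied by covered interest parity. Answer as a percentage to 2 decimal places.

T = 18/12 years.
By CIP, F/S equals the BRL-to-HKD growth ratio: 0.76681/0.7367 = 1.0408715.
HKD growth factor: (1 + 0.0050)^(18/12) = 1.0075094.
Hence g_BRL = 1.0486878.
r = 1.0486878^(12/18) − 1 = 0.032201 → 3.22%.

3.22%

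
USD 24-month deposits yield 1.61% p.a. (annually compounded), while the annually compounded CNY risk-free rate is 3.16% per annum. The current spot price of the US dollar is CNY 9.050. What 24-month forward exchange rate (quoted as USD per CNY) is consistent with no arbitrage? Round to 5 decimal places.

0.10720

T = 2 years.
CNY growth factor: (1 + 0.0316)^2 = 1.0641986.
USD growth factor: (1 + 0.0161)^2 = 1.0324592.
So F = 9.05 × 1.0641986 / 1.0324592 = 9.328211 (CNY/USD).
Quoted the other way: 1/9.328211 = 0.10720 USD per CNY.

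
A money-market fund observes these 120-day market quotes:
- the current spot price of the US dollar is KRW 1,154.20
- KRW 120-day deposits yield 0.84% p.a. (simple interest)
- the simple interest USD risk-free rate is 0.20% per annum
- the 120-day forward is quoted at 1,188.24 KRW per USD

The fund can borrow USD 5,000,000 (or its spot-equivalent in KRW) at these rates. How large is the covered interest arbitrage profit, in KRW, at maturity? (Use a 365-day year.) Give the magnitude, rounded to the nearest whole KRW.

KRW 158,169,096

T = 120/365 years.
Invest the USD and cover forward: 5,000,000 × 1.000657534247 × 1188.24 = KRW 5,945,106,542.47.
Convert at spot and invest in KRW: 5,000,000 × 1154.20 × 1.002761643836 = KRW 5,786,937,446.58.
The quoted forward overvalues USD, so borrow KRW, buy USD at spot, deposit the USD at 0.20%, and sell the proceeds forward at 1,188.24.
Arbitrage profit = |5,945,106,542.47 − 5,786,937,446.58| = KRW 158,169,096.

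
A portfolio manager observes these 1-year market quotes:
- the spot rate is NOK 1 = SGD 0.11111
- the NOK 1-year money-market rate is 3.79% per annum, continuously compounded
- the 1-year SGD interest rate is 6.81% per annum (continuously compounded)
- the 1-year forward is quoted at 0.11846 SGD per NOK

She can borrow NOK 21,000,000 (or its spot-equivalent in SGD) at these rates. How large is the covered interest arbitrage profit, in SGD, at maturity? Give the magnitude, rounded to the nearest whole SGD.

T = 1 year.
Keep in NOK, deliver into the forward: 21,000,000·1.038627365·0.11846 = SGD 2,583,751.75.
Swap to SGD now, deposit: 21,000,000·0.11111·1.07047235 = SGD 2,497,743.84.
The quoted forward overvalues NOK, so borrow SGD, buy NOK at spot, deposit the NOK at 3.79%, and sell the proceeds forward at 0.11846.
Arbitrage profit = |2,583,751.75 − 2,497,743.84| = SGD 86,008.

SGD 86,008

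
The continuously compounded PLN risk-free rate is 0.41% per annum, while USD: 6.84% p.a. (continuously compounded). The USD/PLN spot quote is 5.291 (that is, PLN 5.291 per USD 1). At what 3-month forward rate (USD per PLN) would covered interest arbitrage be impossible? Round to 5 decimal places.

0.19206

T = 3/12 years.
Growth of 1 PLN over T: e^(0.0041×3/12) = 1.0010255.
USD growth factor: e^(0.0684×3/12) = 1.017247.
So F = 5.291 × 1.0010255 / 1.017247 = 5.206627 (PLN/USD).
Quoted the other way: 1/5.206627 = 0.19206 USD per PLN.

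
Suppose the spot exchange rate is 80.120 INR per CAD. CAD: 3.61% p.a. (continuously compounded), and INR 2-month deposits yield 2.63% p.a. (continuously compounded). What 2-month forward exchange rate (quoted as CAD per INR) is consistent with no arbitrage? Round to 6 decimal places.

0.012502

T = 2/12 years.
Growth of 1 INR over T: e^(0.0263×2/12) = 1.004393.
CAD accumulates by e^(0.0361×2/12) = 1.0060348.
Forward (INR per CAD) = 80.12 × 1.004393 / 1.0060348 = 79.98925.
Invert for CAD per INR: 1 / 79.98925 = 0.012502.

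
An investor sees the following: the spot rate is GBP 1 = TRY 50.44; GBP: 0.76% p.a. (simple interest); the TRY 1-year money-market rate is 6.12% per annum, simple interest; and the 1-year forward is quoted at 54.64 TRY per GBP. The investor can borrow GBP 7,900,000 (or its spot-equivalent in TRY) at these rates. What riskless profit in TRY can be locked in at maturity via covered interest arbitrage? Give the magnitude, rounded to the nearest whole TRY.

TRY 12,073,854

T = 1 year.
Route A — deposit GBP, sell forward: 7,900,000 × 1.007600 × 54.64 = TRY 434,936,585.60.
Route B — convert at spot, deposit TRY: 7,900,000 × 50.44 × 1.061200 = TRY 422,862,731.20.
The quoted forward overvalues GBP, so borrow TRY, buy GBP at spot, deposit the GBP at 0.76%, and sell the proceeds forward at 54.64.
The gap between the two covered legs is TRY 12,073,854.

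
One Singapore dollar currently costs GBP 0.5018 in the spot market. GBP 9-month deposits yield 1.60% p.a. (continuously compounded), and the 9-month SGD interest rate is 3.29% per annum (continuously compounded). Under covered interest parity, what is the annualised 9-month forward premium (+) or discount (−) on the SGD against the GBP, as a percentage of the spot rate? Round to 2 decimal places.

T = 9/12 years.
F = S · g_GBP/g_SGD = 0.5018 × 1.0120723/1.0249819 = 0.4954799.
Annualised premium = (F − S)/S × (1/T) = (0.4954799 − 0.5018)/0.5018 ÷ (9/12) = -1.68%.

-1.68%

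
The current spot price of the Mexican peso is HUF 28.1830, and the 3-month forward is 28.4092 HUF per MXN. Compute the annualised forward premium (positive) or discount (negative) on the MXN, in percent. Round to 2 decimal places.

T = 3/12 years.
Period premium: (28.4092 − 28.183)/28.183 = 0.0080261.
×(1/T) gives 3.21% p.a.

+3.21%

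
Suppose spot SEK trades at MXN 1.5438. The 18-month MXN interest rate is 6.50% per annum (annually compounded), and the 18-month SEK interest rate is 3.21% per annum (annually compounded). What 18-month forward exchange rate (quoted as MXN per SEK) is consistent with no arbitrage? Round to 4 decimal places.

1.6182

T = 18/12 years.
Growth of 1 MXN over T: (1 + 0.0650)^(18/12) = 1.0990676.
SEK growth factor: (1 + 0.0321)^(18/12) = 1.0485344.
Forward (MXN per SEK) = 1.5438 × 1.0990676 / 1.0485344 = 1.618202.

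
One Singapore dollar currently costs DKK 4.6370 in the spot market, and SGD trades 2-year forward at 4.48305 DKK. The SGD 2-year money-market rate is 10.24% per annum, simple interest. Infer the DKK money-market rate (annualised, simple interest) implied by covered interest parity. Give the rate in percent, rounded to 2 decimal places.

T = 2 years.
By CIP, F/S equals the DKK-to-SGD growth ratio: 4.48305/4.637 = 0.9667997.
The SGD side grows by 1 + 0.1024×2 = 1.204800.
Hence g_DKK = 1.1648003.
r = (1.1648003 − 1)/2 = 0.082400 → 8.24%.

8.24%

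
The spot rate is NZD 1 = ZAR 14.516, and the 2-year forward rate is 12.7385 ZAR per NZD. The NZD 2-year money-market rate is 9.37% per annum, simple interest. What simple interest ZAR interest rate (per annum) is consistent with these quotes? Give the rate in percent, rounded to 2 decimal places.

T = 2 years.
By CIP, F/S equals the ZAR-to-NZD growth ratio: 12.7385/14.516 = 0.8775489.
The NZD side grows by 1 + 0.0937×2 = 1.187400.
So the ZAR growth factor = 1.0420016.
r = (1.0420016 − 1)/2 = 0.021001 → 2.10%.

2.10%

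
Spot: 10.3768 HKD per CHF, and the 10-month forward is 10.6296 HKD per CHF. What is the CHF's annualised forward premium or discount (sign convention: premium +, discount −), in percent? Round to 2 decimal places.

+2.92%

T = 10/12 years.
CHF trades forward at +2.43620% vs spot over the period.
×(1/T) gives 2.92% p.a.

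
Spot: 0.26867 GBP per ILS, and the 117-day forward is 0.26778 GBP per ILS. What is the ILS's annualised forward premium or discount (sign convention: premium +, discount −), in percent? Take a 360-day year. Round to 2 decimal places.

-1.02%

T = 117/360 years.
(F − S)/S = (0.26778 − 0.26867)/0.26867 = -0.0033126.
×(1/T) gives -1.02% p.a.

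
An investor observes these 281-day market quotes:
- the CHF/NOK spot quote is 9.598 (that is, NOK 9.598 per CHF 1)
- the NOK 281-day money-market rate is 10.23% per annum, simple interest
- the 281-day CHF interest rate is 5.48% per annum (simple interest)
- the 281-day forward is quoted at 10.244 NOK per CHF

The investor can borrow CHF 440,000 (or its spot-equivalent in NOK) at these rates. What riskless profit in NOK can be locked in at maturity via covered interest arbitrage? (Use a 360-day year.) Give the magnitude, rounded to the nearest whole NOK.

NOK 139,820

T = 281/360 years.
Keep in CHF, deliver into the forward: 440,000·1.042774444·10.244 = NOK 4,700,159.82.
Swap to NOK now, deposit: 440,000·9.598·1.079850833 = NOK 4,560,339.65.
The quoted forward overvalues CHF, so borrow NOK, buy CHF at spot, deposit the CHF at 5.48%, and sell the proceeds forward at 10.244.
Arbitrage profit = |4,700,159.82 − 4,560,339.65| = NOK 139,820.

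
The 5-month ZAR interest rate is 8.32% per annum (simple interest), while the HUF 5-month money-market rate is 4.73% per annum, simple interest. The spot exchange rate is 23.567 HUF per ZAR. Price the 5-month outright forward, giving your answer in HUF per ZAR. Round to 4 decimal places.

T = 5/12 years.
HUF growth factor: 1 + 0.0473×5/12 = 1.01970833.
ZAR growth factor: 1 + 0.0832×5/12 = 1.03466667.
Forward (HUF per ZAR) = 23.567 × 1.01970833 / 1.03466667 = 23.226288.

23.2263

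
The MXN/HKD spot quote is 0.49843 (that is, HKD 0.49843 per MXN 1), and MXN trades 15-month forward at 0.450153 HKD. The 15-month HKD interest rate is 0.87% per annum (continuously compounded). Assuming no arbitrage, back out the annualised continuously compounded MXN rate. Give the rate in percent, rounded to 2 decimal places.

T = 15/12 years.
CIP gives F = S · g_HKD/g_MXN, so g_HKD/g_MXN = 0.450153/0.49843 = 0.9031419.
The HKD side grows by e^(0.0087×15/12) = 1.0109343.
That pins the MXN growth at 1.1193527.
r = ln(1.1193527)/(15/12) = 0.090200 → 9.02%.

9.02%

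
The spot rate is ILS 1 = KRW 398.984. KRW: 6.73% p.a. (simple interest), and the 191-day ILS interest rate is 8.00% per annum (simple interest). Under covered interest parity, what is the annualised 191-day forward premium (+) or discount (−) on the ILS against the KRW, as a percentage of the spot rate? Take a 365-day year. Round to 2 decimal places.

T = 191/365 years.
F = S · g_KRW/g_ILS = 398.984 × 1.0352173/1.041863 = 396.439013.
Annualised premium = (F − S)/S × (1/T) = (396.439013 − 398.984)/398.984 ÷ (191/365) = -1.22%.

-1.22%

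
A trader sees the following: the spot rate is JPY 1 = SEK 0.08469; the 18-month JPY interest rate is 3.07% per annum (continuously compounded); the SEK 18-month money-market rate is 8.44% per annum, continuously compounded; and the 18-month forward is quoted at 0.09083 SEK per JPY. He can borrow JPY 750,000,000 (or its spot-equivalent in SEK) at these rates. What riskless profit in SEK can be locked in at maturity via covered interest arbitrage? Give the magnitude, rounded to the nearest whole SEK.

T = 18/12 years.
Invest the JPY and cover forward: 750,000,000 × 1.047126766 × 0.09083 = SEK 71,332,893.12.
Convert at spot and invest in SEK: 750,000,000 × 0.08469 × 1.1349629418 = SEK 72,090,008.66.
The quoted forward undervalues JPY, so borrow JPY, convert to SEK at spot, deposit the SEK at 8.44%, and buy JPY forward at 0.09083 to cover the loan.
Arbitrage profit = |71,332,893.12 − 72,090,008.66| = SEK 757,116.

SEK 757,116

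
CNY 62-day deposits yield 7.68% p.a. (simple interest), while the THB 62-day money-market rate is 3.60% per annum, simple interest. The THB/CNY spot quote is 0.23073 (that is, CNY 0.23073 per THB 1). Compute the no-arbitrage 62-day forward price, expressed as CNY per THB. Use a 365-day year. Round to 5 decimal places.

T = 62/365 years.
CNY growth factor: 1 + 0.0768×62/365 = 1.0130455.
THB growth factor: 1 + 0.0360×62/365 = 1.0061151.
So F = 0.23073 × 1.0130455 / 1.0061151 = 0.2323193 (CNY/THB).

0.23232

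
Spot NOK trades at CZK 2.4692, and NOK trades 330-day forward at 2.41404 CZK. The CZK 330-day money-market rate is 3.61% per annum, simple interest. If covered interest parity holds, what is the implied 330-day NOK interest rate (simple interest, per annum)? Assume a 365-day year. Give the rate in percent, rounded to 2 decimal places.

T = 330/365 years.
CIP gives F = S · g_CZK/g_NOK, so g_CZK/g_NOK = 2.41404/2.4692 = 0.9776608.
The CZK side grows by 1 + 0.0361×330/365 = 1.0326384.
Hence g_NOK = 1.0562338.
(1.0562338 − 1)/T = 0.062198, i.e. 6.22%.

6.22%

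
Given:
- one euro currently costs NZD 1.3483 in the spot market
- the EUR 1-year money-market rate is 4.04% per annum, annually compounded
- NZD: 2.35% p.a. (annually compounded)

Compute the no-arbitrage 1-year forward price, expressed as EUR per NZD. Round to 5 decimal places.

0.75392

T = 1 year.
Growth of 1 NZD over T: (1 + 0.0235)^1 = 1.023500.
Growth of 1 EUR over T: (1 + 0.0404)^1 = 1.040400.
CIP: F = S · (grow NZD)/(grow EUR) = 1.3483 × 1.023500/1.040400 = 1.326399 NZD per EUR.
Invert for EUR per NZD: 1 / 1.326399 = 0.75392.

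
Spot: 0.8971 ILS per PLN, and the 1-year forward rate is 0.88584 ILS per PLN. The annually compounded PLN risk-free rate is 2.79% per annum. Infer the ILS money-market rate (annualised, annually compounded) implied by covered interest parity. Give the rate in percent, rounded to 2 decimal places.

1.50%

T = 1 year.
F/S = 0.88584/0.8971 = 0.9874484 = (growth of ILS) / (growth of PLN).
The PLN side grows by (1 + 0.0279)^1 = 1.027900.
That pins the ILS growth at 1.0149982.
r = 1.0149982^(1/1) − 1 = 0.014998 → 1.50%.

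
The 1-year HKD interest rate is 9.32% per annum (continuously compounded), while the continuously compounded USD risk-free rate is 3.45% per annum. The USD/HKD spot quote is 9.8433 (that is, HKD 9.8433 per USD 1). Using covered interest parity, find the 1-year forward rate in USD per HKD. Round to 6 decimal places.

0.095800

T = 1 year.
Growth of 1 HKD over T: e^(0.0932×1) = 1.0976812.
Growth of 1 USD over T: e^(0.0345×1) = 1.035102.
Forward (HKD per USD) = 9.8433 × 1.0976812 / 1.035102 = 10.43840.
Quoted the other way: 1/10.43840 = 0.095800 USD per HKD.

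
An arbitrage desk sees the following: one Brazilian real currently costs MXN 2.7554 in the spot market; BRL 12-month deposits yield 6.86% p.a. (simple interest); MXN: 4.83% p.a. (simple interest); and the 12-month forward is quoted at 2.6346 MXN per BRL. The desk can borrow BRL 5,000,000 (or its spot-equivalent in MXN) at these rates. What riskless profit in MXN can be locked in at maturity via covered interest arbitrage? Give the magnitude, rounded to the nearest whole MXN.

T = 1 year.
Keep in BRL, deliver into the forward: 5,000,000·1.068600·2.6346 = MXN 14,076,667.80.
Swap to MXN now, deposit: 5,000,000·2.7554·1.048300 = MXN 14,442,429.10.
The quoted forward undervalues BRL, so borrow BRL, convert to MXN at spot, deposit the MXN at 4.83%, and buy BRL forward at 2.6346 to cover the loan.
Arbitrage profit = |14,076,667.80 − 14,442,429.10| = MXN 365,761.

MXN 365,761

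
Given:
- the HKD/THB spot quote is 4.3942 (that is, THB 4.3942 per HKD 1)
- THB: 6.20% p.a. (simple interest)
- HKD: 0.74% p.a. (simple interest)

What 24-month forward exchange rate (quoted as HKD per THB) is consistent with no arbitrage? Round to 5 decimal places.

0.20546

T = 2 years.
THB growth factor: 1 + 0.0620×2 = 1.124000.
HKD growth factor: 1 + 0.0074×2 = 1.014800.
Forward (THB per HKD) = 4.3942 × 1.124000 / 1.014800 = 4.867048.
Invert for HKD per THB: 1 / 4.867048 = 0.20546.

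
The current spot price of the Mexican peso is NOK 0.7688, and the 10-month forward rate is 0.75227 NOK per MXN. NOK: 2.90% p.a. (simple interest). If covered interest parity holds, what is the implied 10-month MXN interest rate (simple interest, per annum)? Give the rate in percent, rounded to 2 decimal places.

5.60%

T = 10/12 years.
F/S = 0.75227/0.7688 = 0.9784990 = (growth of NOK) / (growth of MXN).
The NOK side grows by 1 + 0.0290×10/12 = 1.0241667.
Hence g_MXN = 1.0466712.
r = (1.0466712 − 1)/(10/12) = 0.056005 → 5.60%.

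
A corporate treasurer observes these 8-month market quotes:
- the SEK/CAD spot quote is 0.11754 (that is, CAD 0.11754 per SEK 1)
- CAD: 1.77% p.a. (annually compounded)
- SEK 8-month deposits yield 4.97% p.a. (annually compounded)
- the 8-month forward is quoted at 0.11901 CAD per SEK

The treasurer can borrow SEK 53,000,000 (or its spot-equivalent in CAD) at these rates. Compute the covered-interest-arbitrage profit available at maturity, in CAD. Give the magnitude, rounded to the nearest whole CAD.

T = 8/12 years.
Invest the SEK and cover forward: 53,000,000 × 1.032864771 × 0.11901 = CAD 6,514,825.53.
Convert at spot and invest in CAD: 53,000,000 × 0.11754 × 1.011765461 = CAD 6,302,914.35.
The quoted forward overvalues SEK, so borrow CAD, buy SEK at spot, deposit the SEK at 4.97%, and sell the proceeds forward at 0.11901.
Profit = 6,514,825.53 − 6,302,914.35 = CAD 211,911.

CAD 211,911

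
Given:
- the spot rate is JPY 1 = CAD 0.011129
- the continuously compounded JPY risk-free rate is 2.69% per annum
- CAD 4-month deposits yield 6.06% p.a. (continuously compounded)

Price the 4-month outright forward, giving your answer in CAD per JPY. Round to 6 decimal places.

0.011255

T = 4/12 years.
Growth of 1 CAD over T: e^(0.0606×4/12) = 1.0204054.
JPY growth factor: e^(0.0269×4/12) = 1.009007.
So F = 0.011129 × 1.0204054 / 1.009007 = 0.01125472 (CAD/JPY).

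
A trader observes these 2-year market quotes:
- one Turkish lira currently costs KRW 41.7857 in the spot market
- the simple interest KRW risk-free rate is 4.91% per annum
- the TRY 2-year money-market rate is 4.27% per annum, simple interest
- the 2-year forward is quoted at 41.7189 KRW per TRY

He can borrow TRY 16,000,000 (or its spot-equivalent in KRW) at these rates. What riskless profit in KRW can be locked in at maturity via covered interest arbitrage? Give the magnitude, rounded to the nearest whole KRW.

KRW 9,717,787

T = 2 years.
Invest the TRY and cover forward: 16,000,000 × 1.085400 × 41.7189 = KRW 724,507,104.96.
Convert at spot and invest in KRW: 16,000,000 × 41.7857 × 1.098200 = KRW 734,224,891.84.
The quoted forward undervalues TRY, so borrow TRY, convert to KRW at spot, deposit the KRW at 4.91%, and buy TRY forward at 41.7189 to cover the loan.
Profit = 734,224,891.84 − 724,507,104.96 = KRW 9,717,787.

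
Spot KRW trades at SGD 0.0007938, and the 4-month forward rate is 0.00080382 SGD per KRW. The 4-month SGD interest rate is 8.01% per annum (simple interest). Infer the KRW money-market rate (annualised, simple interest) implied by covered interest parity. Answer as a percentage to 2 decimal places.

4.17%

T = 4/12 years.
CIP gives F = S · g_SGD/g_KRW, so g_SGD/g_KRW = 0.00080382/0.0007938 = 1.0126228.
The SGD side grows by 1 + 0.0801×4/12 = 1.026700.
So the KRW growth factor = 1.0139017.
r = (1.0139017 − 1)/(4/12) = 0.041705 → 4.17%.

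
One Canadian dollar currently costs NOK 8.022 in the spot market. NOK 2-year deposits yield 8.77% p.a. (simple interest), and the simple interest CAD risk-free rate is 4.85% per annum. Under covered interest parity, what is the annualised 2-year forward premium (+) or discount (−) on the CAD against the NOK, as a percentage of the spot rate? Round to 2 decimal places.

T = 2 years.
CIP forward (NOK per CAD) = 8.022 × 1.175400/1.097000 = 8.595313.
(F − S)/S ÷ T = (8.595313 − 8.022)/8.022/2 = 0.035734 → 3.57%.

+3.57%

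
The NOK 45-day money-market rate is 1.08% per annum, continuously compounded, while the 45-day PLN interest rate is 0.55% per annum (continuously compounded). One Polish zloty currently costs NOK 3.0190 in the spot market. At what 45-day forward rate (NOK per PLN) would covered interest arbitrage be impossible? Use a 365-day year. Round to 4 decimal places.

3.0210

T = 45/365 years.
NOK growth factor: e^(0.0108×45/365) = 1.0013324.
PLN accumulates by e^(0.0055×45/365) = 1.0006783.
Forward (NOK per PLN) = 3.019 × 1.0013324 / 1.0006783 = 3.020973.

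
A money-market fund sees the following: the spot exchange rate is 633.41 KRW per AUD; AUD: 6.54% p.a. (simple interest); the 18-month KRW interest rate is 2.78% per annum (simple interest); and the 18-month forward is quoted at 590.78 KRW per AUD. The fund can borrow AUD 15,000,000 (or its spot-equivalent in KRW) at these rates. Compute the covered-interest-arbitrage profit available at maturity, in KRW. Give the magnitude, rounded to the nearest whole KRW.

KRW 166,315,185

T = 18/12 years.
Keep in AUD, deliver into the forward: 15,000,000·1.098100·590.78 = KRW 9,731,032,770.00.
Swap to KRW now, deposit: 15,000,000·633.41·1.041700 = KRW 9,897,347,955.00.
The quoted forward undervalues AUD, so borrow AUD, convert to KRW at spot, deposit the KRW at 2.78%, and buy AUD forward at 590.78 to cover the loan.
Arbitrage profit = |9,731,032,770.00 − 9,897,347,955.00| = KRW 166,315,185.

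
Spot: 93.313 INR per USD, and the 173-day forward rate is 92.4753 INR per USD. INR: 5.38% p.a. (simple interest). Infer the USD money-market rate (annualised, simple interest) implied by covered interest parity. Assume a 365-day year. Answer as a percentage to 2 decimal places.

7.34%

T = 173/365 years.
CIP gives F = S · g_INR/g_USD, so g_INR/g_USD = 92.4753/93.313 = 0.9910227.
The INR side grows by 1 + 0.0538×173/365 = 1.0254997.
So the USD growth factor = 1.0347893.
(1.0347893 − 1)/T = 0.073399, i.e. 7.34%.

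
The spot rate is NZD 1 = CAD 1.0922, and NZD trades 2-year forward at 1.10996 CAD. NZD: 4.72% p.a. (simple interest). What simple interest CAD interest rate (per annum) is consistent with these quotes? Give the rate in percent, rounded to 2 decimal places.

T = 2 years.
F/S = 1.10996/1.0922 = 1.0162608 = (growth of CAD) / (growth of NZD).
The NZD side grows by 1 + 0.0472×2 = 1.094400.
Hence g_CAD = 1.1121958.
(1.1121958 − 1)/T = 0.056098, i.e. 5.61%.

5.61%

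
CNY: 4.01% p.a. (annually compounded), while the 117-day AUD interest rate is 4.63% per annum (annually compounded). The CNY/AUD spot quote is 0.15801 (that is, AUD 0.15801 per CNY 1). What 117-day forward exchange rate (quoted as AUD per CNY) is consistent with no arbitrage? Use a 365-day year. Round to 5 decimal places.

0.15831

T = 117/365 years.
AUD growth factor: (1 + 0.0463)^(117/365) = 1.0146138.
Growth of 1 CNY over T: (1 + 0.0401)^(117/365) = 1.0126827.
So F = 0.15801 × 1.0146138 / 1.0126827 = 0.1583113 (AUD/CNY).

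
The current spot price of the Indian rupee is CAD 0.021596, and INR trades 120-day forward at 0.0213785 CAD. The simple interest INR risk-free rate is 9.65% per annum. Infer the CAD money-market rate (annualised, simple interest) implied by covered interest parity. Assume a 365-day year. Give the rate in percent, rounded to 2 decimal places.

T = 120/365 years.
F/S = 0.0213785/0.021596 = 0.9899287 = (growth of CAD) / (growth of INR).
The INR side grows by 1 + 0.0965×120/365 = 1.031726.
Hence g_CAD = 1.0213352.
r = (1.0213352 − 1)/(120/365) = 0.064895 → 6.49%.

6.49%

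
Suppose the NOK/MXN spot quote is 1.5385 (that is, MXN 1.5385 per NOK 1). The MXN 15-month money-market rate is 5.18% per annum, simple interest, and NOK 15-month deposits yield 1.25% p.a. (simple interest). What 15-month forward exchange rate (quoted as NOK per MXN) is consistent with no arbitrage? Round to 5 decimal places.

T = 15/12 years.
Growth of 1 MXN over T: 1 + 0.0518×15/12 = 1.064750.
Growth of 1 NOK over T: 1 + 0.0125×15/12 = 1.015625.
So F = 1.5385 × 1.064750 / 1.015625 = 1.612916 (MXN/NOK).
Invert for NOK per MXN: 1 / 1.612916 = 0.62000.

0.62000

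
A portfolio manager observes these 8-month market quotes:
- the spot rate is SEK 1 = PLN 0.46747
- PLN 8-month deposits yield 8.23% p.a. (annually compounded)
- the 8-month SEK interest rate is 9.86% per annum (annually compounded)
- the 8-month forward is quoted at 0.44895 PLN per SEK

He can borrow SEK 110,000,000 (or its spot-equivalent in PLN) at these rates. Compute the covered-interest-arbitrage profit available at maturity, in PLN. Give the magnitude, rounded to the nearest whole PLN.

PLN 1,626,116

T = 8/12 years.
Keep in SEK, deliver into the forward: 110,000,000·1.0646978975·0.44895 = PLN 52,579,573.32.
Swap to PLN now, deposit: 110,000,000·0.46747·1.0541403538 = PLN 54,205,689.03.
The quoted forward undervalues SEK, so borrow SEK, convert to PLN at spot, deposit the PLN at 8.23%, and buy SEK forward at 0.44895 to cover the loan.
Profit = 54,205,689.03 − 52,579,573.32 = PLN 1,626,116.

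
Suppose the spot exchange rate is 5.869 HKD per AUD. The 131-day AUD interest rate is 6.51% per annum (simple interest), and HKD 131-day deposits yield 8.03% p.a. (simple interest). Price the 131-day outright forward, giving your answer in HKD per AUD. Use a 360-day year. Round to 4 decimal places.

5.9007

T = 131/360 years.
HKD growth factor: 1 + 0.0803×131/360 = 1.0292203.
AUD accumulates by 1 + 0.0651×131/360 = 1.0236892.
Forward (HKD per AUD) = 5.869 × 1.0292203 / 1.0236892 = 5.900711.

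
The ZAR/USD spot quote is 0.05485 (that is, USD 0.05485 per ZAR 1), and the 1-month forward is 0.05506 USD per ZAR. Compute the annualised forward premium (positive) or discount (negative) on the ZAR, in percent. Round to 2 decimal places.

T = 1/12 years.
ZAR trades forward at +0.38286% vs spot over the period.
Annualise by dividing by T: 0.0038286 / (1/12) = 0.045943 → 4.59%.

+4.59%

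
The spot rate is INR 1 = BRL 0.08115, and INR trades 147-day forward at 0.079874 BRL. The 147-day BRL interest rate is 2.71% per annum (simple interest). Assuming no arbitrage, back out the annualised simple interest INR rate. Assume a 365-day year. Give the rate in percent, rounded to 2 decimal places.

6.72%

T = 147/365 years.
CIP gives F = S · g_BRL/g_INR, so g_BRL/g_INR = 0.079874/0.08115 = 0.9842760.
The BRL side grows by 1 + 0.0271×147/365 = 1.0109142.
So the INR growth factor = 1.0270638.
(1.0270638 − 1)/T = 0.067199, i.e. 6.72%.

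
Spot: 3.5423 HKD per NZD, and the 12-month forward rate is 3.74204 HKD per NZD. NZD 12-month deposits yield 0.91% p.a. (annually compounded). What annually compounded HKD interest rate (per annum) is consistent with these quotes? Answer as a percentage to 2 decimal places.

6.60%

T = 1 year.
CIP gives F = S · g_HKD/g_NZD, so g_HKD/g_NZD = 3.74204/3.5423 = 1.0563871.
NZD growth factor: (1 + 0.0091)^1 = 1.009100.
Hence g_HKD = 1.0660002.
Annualise: 1.0660002^(1/1) − 1 = 0.066000 = 6.60%.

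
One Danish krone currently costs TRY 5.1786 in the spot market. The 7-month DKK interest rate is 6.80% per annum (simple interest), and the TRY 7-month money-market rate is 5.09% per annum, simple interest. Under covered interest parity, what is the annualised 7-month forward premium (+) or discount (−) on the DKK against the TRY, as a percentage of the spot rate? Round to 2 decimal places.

T = 7/12 years.
F = S · g_TRY/g_DKK = 5.1786 × 1.0296917/1.0396667 = 5.1289143.
Annualised premium = (F − S)/S × (1/T) = (5.1289143 − 5.1786)/5.1786 ÷ (7/12) = -1.64%.

-1.64%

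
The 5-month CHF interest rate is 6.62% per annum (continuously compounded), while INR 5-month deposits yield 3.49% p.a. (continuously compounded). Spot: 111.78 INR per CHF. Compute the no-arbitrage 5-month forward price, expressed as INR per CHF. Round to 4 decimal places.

110.3317

T = 5/12 years.
INR growth factor: e^(0.0349×5/12) = 1.014647911.
CHF accumulates by e^(0.0662×5/12) = 1.027967275.
CIP: F = S · (grow INR)/(grow CHF) = 111.78 × 1.014647911/1.027967275 = 110.331667 INR per CHF.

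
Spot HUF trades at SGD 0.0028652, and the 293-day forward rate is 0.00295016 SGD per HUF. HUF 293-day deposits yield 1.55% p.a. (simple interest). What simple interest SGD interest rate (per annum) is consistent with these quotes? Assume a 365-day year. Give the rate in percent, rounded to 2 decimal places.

5.29%

T = 293/365 years.
CIP gives F = S · g_SGD/g_HUF, so g_SGD/g_HUF = 0.00295016/0.0028652 = 1.0296524.
The HUF side grows by 1 + 0.0155×293/365 = 1.0124425.
Hence g_SGD = 1.0424638.
(1.0424638 − 1)/T = 0.052899, i.e. 5.29%.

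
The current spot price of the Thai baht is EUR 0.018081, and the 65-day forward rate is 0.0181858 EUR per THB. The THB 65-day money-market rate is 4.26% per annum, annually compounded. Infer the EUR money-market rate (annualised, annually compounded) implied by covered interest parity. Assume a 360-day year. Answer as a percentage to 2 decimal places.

7.65%

T = 65/360 years.
F/S = 0.0181858/0.018081 = 1.0057961 = (growth of EUR) / (growth of THB).
THB growth factor: (1 + 0.0426)^(65/360) = 1.0075608.
So the EUR growth factor = 1.0134007.
r = 1.0134007^(360/65) − 1 = 0.076512 → 7.65%.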